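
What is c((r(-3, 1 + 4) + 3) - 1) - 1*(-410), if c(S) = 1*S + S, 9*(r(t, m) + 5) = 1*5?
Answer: 3646/9 ≈ 405.11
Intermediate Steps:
r(t, m) = -40/9 (r(t, m) = -5 + (1*5)/9 = -5 + (⅑)*5 = -5 + 5/9 = -40/9)
c(S) = 2*S (c(S) = S + S = 2*S)
c((r(-3, 1 + 4) + 3) - 1) - 1*(-410) = 2*((-40/9 + 3) - 1) - 1*(-410) = 2*(-13/9 - 1) + 410 = 2*(-22/9) + 410 = -44/9 + 410 = 3646/9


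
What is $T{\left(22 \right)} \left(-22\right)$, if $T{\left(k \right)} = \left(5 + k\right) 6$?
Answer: $-3564$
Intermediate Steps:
$T{\left(k \right)} = 30 + 6 k$
$T{\left(22 \right)} \left(-22\right) = \left(30 + 6 \cdot 22\right) \left(-22\right) = \left(30 + 132\right) \left(-22\right) = 162 \left(-22\right) = -3564$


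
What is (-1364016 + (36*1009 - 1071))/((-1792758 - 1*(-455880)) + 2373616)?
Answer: -1328763/1036738 ≈ -1.2817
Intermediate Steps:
(-1364016 + (36*1009 - 1071))/((-1792758 - 1*(-455880)) + 2373616) = (-1364016 + (36324 - 1071))/((-1792758 + 455880) + 2373616) = (-1364016 + 35253)/(-1336878 + 2373616) = -1328763/1036738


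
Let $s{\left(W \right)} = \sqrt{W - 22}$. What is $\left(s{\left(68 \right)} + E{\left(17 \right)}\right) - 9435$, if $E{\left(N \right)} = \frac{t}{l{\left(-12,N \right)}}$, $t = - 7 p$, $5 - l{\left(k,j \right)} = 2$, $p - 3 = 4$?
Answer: $- \frac{28354}{3} + \sqrt{46} \approx -9444.5$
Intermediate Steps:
$p = 7$ ($p = 3 + 4 = 7$)
$l{\left(k,j \right)} = 3$ ($l{\left(k,j \right)} = 5 - 2 = 3$)
$t = -49$ ($t = \left(-7\right) 7 = -49$)
$s{\left(W \right)} = \sqrt{-22 + W}$
$E{\left(N \right)} = - \frac{49}{3}$
$\left(s{\left(68 \right)} + E{\left(17 \right)}\right) - 9435 = \left(\sqrt{-22 + 68} - \frac{49}{3}\right) - 9435 = \left(\sqrt{46} - \frac{49}{3}\right) - 9435 = \left(- \frac{49}{3} + \sqrt{46}\right) - 9435 = - \frac{28354}{3} + \sqrt{46}$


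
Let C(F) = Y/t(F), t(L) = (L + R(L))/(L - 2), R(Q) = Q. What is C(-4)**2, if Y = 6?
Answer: 81/4 ≈ 20.250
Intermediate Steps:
t(L) = 2*L/(-2 + L) (t(L) = (L + L)/(L - 2) = (2*L)/(-2 + L) = 2*L/(-2 + L))
C(F) = 3*(-2 + F)/F (C(F) = 6/((2*F/(-2 + F))) = 6*((-2 + F)/(2*F)) = 3*(-2 + F)/F)
C(-4)**2 = (3 - 6/(-4))**2 = (3 - 6*(-1/4))**2 = (3 + 3/2)**2 = (9/2)**2 = 81/4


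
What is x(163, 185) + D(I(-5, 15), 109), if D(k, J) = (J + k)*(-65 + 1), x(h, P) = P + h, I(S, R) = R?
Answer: -7588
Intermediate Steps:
D(k, J) = -64*J - 64*k (D(k, J) = (J + k)*(-64) = -64*J - 64*k)
x(163, 185) + D(I(-5, 15), 109) = (185 + 163) + (-64*109 - 64*15) = 348 + (-6976 - 960) = 348 - 7936 = -7588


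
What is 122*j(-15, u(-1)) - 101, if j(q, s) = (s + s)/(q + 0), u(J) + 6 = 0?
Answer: -17/5 ≈ -3.4000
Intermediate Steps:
u(J) = -6 (u(J) = -6 + 0 = -6)
j(q, s) = 2*s/q (j(q, s) = (2*s)/q = 2*s/q)
122*j(-15, u(-1)) - 101 = 122*(2*(-6)/(-15)) - 101 = 122*(2*(-6)*(-1/15)) - 101 = 122*(⅘) - 101 = 488/5 - 101 = -17/5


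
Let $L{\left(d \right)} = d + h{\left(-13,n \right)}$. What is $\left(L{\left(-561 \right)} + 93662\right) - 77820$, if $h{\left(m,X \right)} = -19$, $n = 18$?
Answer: $15262$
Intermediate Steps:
$L{\left(d \right)} = -19 + d$ ($L{\left(d \right)} = d - 19 = -19 + d$)
$\left(L{\left(-561 \right)} + 93662\right) - 77820 = \left(\left(-19 - 561\right) + 93662\right) - 77820 = \left(-580 + 93662\right) - 77820 = 93082 - 77820 = 15262$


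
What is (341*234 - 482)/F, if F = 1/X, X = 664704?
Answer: 52719003648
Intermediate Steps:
F = 1/664704 ≈ 1.5044e-6
(341*234 - 482)/F = (341*234 - 482)/(1/664704) = (79794 - 482)*664704 = 79312*664704 = 52719003648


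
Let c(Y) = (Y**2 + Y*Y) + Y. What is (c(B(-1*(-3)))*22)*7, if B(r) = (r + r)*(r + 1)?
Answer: 181104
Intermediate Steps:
B(r) = 2*r*(1 + r) (B(r) = (2*r)*(1 + r) = 2*r*(1 + r))
c(Y) = Y + 2*Y**2 (c(Y) = (Y**2 + Y**2) + Y = 2*Y**2 + Y = Y + 2*Y**2)
(c(B(-1*(-3)))*22)*7 = (((2*(-1*(-3))*(1 - 1*(-3)))*(1 + 2*(2*(-1*(-3))*(1 - 1*(-3)))))*22)*7 = (((2*3*(1 + 3))*(1 + 2*(2*3*(1 + 3))))*22)*7 = (((2*3*4)*(1 + 2*(2*3*4)))*22)*7 = ((24*(1 + 2*24))*22)*7 = ((24*(1 + 48))*22)*7 = ((24*49)*22)*7 = (1176*22)*7 = 25872*7 = 181104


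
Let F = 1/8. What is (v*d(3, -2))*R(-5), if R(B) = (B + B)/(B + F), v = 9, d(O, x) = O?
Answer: 720/13 ≈ 55.385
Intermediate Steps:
F = ⅛ ≈ 0.12500
R(B) = 2*B/(⅛ + B) (R(B) = (B + B)/(B + ⅛) = (2*B)/(⅛ + B) = 2*B/(⅛ + B))
(v*d(3, -2))*R(-5) = (9*3)*(16*(-5)/(1 + 8*(-5))) = 27*(16*(-5)/(1 - 40)) = 27*(16*(-5)/(-39)) = 27*(16*(-5)*(-1/39)) = 27*(80/39) = 720/13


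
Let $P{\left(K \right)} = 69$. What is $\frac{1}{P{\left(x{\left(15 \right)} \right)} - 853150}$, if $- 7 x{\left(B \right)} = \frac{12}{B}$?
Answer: $- \frac{1}{853081} \approx -1.1722 \cdot 10^{-6}$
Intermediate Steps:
$x{\left(B \right)} = - \frac{12}{7 B}$ ($x{\left(B \right)} = - \frac{12 \frac{1}{B}}{7} = - \frac{12}{7 B}$)
$\frac{1}{P{\left(x{\left(15 \right)} \right)} - 853150} = \frac{1}{69 - 853150} = \frac{1}{-853081} = - \frac{1}{853081}$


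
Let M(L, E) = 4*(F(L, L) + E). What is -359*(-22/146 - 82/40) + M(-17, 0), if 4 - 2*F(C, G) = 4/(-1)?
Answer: 1176827/1460 ≈ 806.05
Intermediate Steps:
F(C, G) = 4 (F(C, G) = 2 - 2/(-1) = 2 - 2*(-1) = 2 - 1/2*(-4) = 2 + 2 = 4)
M(L, E) = 16 + 4*E (M(L, E) = 4*(4 + E) = 16 + 4*E)
-359*(-22/146 - 82/40) + M(-17, 0) = -359*(-22/146 - 82/40) + (16 + 4*0) = -359*(-22*1/146 - 82*1/40) + (16 + 0) = -359*(-11/73 - 41/20) + 16 = -359*(-3213/1460) + 16 = 1153467/1460 + 16 = 1176827/1460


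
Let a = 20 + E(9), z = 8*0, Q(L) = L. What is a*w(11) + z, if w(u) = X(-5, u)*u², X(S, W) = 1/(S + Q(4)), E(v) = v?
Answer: -3509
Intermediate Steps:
z = 0
X(S, W) = 1/(4 + S) (X(S, W) = 1/(S + 4) = 1/(4 + S))
w(u) = -u² (w(u) = u²/(4 - 5) = u²/(-1) = -u²)
a = 29 (a = 20 + 9 = 29)
a*w(11) + z = 29*(-1*11²) + 0 = 29*(-1*121) + 0 = 29*(-121) + 0 = -3509 + 0 = -3509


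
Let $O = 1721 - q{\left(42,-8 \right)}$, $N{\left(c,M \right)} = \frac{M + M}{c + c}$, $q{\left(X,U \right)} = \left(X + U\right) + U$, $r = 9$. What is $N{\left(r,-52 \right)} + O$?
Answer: $\frac{15203}{9} \approx 1689.2$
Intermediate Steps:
$q{\left(X,U \right)} = X + 2 U$ ($q{\left(X,U \right)} = \left(U + X\right) + U = X + 2 U$)
$N{\left(c,M \right)} = \frac{M}{c}$ ($N{\left(c,M \right)} = \frac{2 M}{2 c} = 2 M \frac{1}{2 c} = \frac{M}{c}$)
$O = 1695$ ($O = 1721 - \left(42 + 2 \left(-8\right)\right) = 1721 - \left(42 - 16\right) = 1721 - 26 = 1695$)
$N{\left(r,-52 \right)} + O = - \frac{52}{9} + 1695 = \frac{15203}{9}$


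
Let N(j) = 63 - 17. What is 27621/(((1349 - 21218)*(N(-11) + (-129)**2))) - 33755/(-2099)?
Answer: 339137799842/21088844009 ≈ 16.081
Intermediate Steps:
N(j) = 46
27621/(((1349 - 21218)*(N(-11) + (-129)**2))) - 33755/(-2099) = 27621/(((1349 - 21218)*(46 + (-129)**2))) - 33755/(-2099) = 27621/((-19869*(46 + 16641))) - 33755*(-1/2099) = 27621/((-19869*16687)) + 33755/2099 = 27621/(-331554003) + 33755/2099 = 27621*(-1/331554003) + 33755/2099 = -837/10047091 + 33755/2099 = 339137799842/21088844009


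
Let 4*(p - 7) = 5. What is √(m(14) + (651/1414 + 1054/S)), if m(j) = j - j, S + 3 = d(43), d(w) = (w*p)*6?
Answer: √705130875618/858702 ≈ 0.97790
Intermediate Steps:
p = 33/4 (p = 7 + (¼)*5 = 7 + 5/4 = 33/4 ≈ 8.2500)
d(w) = 99*w/2 (d(w) = (w*(33/4))*6 = (33*w/4)*6 = 99*w/2)
S = 4251/2 (S = -3 + (99/2)*43 = -3 + 4257/2 = 4251/2 ≈ 2125.5)
m(j) = 0
√(m(14) + (651/1414 + 1054/S)) = √(0 + (651/1414 + 1054/(4251/2))) = √(0 + (651*(1/1414) + 1054*(2/4251))) = √(0 + (93/202 + 2108/4251)) = √(0 + 821159/858702) = √(821159/858702) = √705130875618/858702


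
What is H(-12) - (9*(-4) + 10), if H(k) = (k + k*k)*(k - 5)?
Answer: -2218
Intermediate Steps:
H(k) = (-5 + k)*(k + k**2) (H(k) = (k + k**2)*(-5 + k) = (-5 + k)*(k + k**2))
H(-12) - (9*(-4) + 10) = -12*(-5 + (-12)**2 - 4*(-12)) - (9*(-4) + 10) = -12*(-5 + 144 + 48) - (-36 + 10) = -12*187 - 1*(-26) = -2244 + 26 = -2218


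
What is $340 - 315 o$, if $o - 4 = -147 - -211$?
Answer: $-21080$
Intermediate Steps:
$o = 68$ ($o = 4 - -64 = 4 + \left(-147 + 211\right) = 4 + 64 = 68$)
$340 - 315 o = 340 - 21420 = -21080$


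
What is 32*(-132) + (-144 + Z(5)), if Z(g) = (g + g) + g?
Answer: -4353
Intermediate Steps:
Z(g) = 3*g (Z(g) = 2*g + g = 3*g)
32*(-132) + (-144 + Z(5)) = 32*(-132) + (-144 + 3*5) = -4224 + (-144 + 15) = -4224 - 129 = -4353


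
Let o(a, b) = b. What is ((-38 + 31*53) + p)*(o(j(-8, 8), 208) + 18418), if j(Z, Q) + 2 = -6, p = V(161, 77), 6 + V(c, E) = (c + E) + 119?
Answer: 36432456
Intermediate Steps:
V(c, E) = 113 + E + c (V(c, E) = -6 + ((c + E) + 119) = -6 + ((E + c) + 119) = -6 + (119 + E + c) = 113 + E + c)
p = 351 (p = 113 + 77 + 161 = 351)
j(Z, Q) = -8 (j(Z, Q) = -2 - 6 = -8)
((-38 + 31*53) + p)*(o(j(-8, 8), 208) + 18418) = ((-38 + 31*53) + 351)*(208 + 18418) = ((-38 + 1643) + 351)*18626 = (1605 + 351)*18626 = 1956*18626 = 36432456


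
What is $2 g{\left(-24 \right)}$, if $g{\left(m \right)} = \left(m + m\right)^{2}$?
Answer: $4608$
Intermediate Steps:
$g{\left(m \right)} = 4 m^{2}$ ($g{\left(m \right)} = \left(2 m\right)^{2} = 4 m^{2}$)
$2 g{\left(-24 \right)} = 2 \cdot 4 \left(-24\right)^{2} = 2 \cdot 4 \cdot 576 = 2 \cdot 2304 = 4608$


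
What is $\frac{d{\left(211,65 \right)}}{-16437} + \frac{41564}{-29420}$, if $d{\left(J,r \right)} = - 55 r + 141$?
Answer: $- \frac{145539797}{120894135} \approx -1.2039$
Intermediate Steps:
$d{\left(J,r \right)} = 141 - 55 r$
$\frac{d{\left(211,65 \right)}}{-16437} + \frac{41564}{-29420} = \frac{141 - 3575}{-16437} + \frac{41564}{-29420} = \left(141 - 3575\right) \left(- \frac{1}{16437}\right) + 41564 \left(- \frac{1}{29420}\right) = \left(-3434\right) \left(- \frac{1}{16437}\right) - \frac{10391}{7355} = \frac{3434}{16437} - \frac{10391}{7355} = - \frac{145539797}{120894135}$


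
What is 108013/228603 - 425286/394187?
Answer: -54644335027/90112330761 ≈ -0.60640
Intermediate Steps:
108013/228603 - 425286/394187 = -54644335027/90112330761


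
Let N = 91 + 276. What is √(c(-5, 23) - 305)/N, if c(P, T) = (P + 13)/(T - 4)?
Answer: 3*I*√12217/6973 ≈ 0.047554*I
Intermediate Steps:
N = 367
c(P, T) = (13 + P)/(-4 + T)
√(c(-5, 23) - 305)/N = √((13 - 5)/(-4 + 23) - 305)/367 = √(8/19 - 305)*(1/367) = √(-5787/19)*(1/367) = (3*I*√12217/19)*(1/367) = 3*I*√12217/6973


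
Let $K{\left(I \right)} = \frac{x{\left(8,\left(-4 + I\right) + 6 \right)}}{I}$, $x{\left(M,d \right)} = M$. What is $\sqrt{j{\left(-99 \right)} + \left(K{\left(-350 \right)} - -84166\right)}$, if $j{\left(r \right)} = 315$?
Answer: $\frac{\sqrt{103489197}}{35} \approx 290.66$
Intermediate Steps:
$K{\left(I \right)} = \frac{8}{I}$
$\sqrt{j{\left(-99 \right)} + \left(K{\left(-350 \right)} - -84166\right)} = \sqrt{315 + \left(\frac{8}{-350} - -84166\right)} = \sqrt{315 + \left(8 \left(- \frac{1}{350}\right) + 84166\right)} = \sqrt{315 + \left(- \frac{4}{175} + 84166\right)} = \sqrt{315 + \frac{14729046}{175}} = \sqrt{\frac{14784171}{175}} = \frac{\sqrt{103489197}}{35}$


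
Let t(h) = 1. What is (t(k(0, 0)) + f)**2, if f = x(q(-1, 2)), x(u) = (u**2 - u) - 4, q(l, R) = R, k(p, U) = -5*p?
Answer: 1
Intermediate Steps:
x(u) = -4 + u**2 - u
f = -2 (f = -4 + 2**2 - 1*2 = -4 + 4 - 2 = -2)
(t(k(0, 0)) + f)**2 = (1 - 2)**2 = (-1)**2 = 1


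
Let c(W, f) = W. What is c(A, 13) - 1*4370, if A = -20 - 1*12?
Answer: -4402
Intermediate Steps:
A = -32 (A = -20 - 12 = -32)
c(A, 13) - 1*4370 = -32 - 1*4370 = -32 - 4370 = -4402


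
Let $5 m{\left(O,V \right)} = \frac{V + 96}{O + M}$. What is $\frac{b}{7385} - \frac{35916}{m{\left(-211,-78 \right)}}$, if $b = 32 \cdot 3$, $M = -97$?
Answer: $\frac{68078179688}{22155} \approx 3.0728 \cdot 10^{6}$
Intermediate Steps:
$b = 96$
$m{\left(O,V \right)} = \frac{96 + V}{5 \left(-97 + O\right)}$ ($m{\left(O,V \right)} = \frac{\left(V + 96\right) \frac{1}{O - 97}}{5} = \frac{\left(96 + V\right) \frac{1}{-97 + O}}{5} = \frac{\frac{1}{-97 + O} \left(96 + V\right)}{5} = \frac{96 + V}{5 \left(-97 + O\right)}$)
$\frac{b}{7385} - \frac{35916}{m{\left(-211,-78 \right)}} = \frac{96}{7385} - \frac{35916}{\frac{1}{5} \frac{1}{-97 - 211} \left(96 - 78\right)} = 96 \cdot \frac{1}{7385} - \frac{35916}{\frac{1}{5} \frac{1}{-308} \cdot 18} = \frac{96}{7385} - \frac{35916}{\frac{1}{5} \left(- \frac{1}{308}\right) 18} = \frac{96}{7385} - \frac{35916}{- \frac{9}{770}} = \frac{96}{7385} - - \frac{9218440}{3} = \frac{96}{7385} + \frac{9218440}{3} = \frac{68078179688}{22155}$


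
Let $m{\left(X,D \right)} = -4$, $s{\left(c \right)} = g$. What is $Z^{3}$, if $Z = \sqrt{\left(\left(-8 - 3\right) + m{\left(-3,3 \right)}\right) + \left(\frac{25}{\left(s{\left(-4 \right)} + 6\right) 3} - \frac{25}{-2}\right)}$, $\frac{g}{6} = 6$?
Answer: $- \frac{145 i \sqrt{1015}}{1323} \approx - 3.4917 i$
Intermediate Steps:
$g = 36$ ($g = 6 \cdot 6 = 36$)
$s{\left(c \right)} = 36$
$Z = \frac{i \sqrt{1015}}{21}$ ($Z = \sqrt{\left(\left(-8 - 3\right) - 4\right) + \left(\frac{25}{\left(36 + 6\right) 3} - \frac{25}{-2}\right)} = \sqrt{\left(-11 - 4\right) + \left(\frac{25}{42 \cdot 3} - - \frac{25}{2}\right)} = \sqrt{-15 + \left(\frac{25}{126} + \frac{25}{2}\right)} = \sqrt{-15 + \frac{800}{63}} = \sqrt{- \frac{145}{63}} = \frac{i \sqrt{1015}}{21} \approx 1.5171 i$)
$Z^{3} = \left(\frac{i \sqrt{1015}}{21}\right)^{3} = - \frac{145 i \sqrt{1015}}{1323}$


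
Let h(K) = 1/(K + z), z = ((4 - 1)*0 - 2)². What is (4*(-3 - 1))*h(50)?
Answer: -8/27 ≈ -0.29630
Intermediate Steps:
z = 4 (z = (3*0 - 2)² = (0 - 2)² = (-2)² = 4)
h(K) = 1/(4 + K) (h(K) = 1/(K + 4) = 1/(4 + K))
(4*(-3 - 1))*h(50) = (4*(-3 - 1))/(4 + 50) = (4*(-4))/54 = -16*1/54 = -8/27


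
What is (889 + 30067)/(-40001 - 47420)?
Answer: -30956/87421 ≈ -0.35410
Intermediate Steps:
(889 + 30067)/(-40001 - 47420) = 30956/(-87421) = 30956*(-1/87421) = -30956/87421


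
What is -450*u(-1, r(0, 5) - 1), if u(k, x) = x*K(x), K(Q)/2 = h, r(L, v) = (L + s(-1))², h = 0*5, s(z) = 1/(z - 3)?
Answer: 0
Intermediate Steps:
s(z) = 1/(-3 + z)
h = 0
r(L, v) = (-¼ + L)² (r(L, v) = (L + 1/(-3 - 1))² = (L + 1/(-4))² = (L - ¼)² = (-¼ + L)²)
K(Q) = 0 (K(Q) = 2*0 = 0)
u(k, x) = 0 (u(k, x) = x*0 = 0)
-450*u(-1, r(0, 5) - 1) = -450*0 = 0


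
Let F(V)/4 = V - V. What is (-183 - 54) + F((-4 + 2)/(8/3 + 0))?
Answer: -237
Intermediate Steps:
F(V) = 0 (F(V) = 4*(V - V) = 4*0 = 0)
(-183 - 54) + F((-4 + 2)/(8/3 + 0)) = (-183 - 54) + 0 = -237 + 0 = -237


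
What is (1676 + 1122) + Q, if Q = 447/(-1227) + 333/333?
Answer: 1144642/409 ≈ 2798.6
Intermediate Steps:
Q = 260/409 (Q = 447*(-1/1227) + 333*(1/333) = -149/409 + 1 = 260/409 ≈ 0.63570)
(1676 + 1122) + Q = (1676 + 1122) + 260/409 = 2798 + 260/409 = 1144642/409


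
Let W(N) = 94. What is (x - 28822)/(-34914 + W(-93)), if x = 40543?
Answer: -11721/34820 ≈ -0.33662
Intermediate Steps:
(x - 28822)/(-34914 + W(-93)) = (40543 - 28822)/(-34914 + 94) = 11721/(-34820) = 11721*(-1/34820) = -11721/34820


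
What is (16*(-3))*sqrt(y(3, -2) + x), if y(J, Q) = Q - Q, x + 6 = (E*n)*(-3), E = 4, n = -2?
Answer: -144*sqrt(2) ≈ -203.65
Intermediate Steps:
x = 18 (x = -6 + (4*(-2))*(-3) = -6 - 8*(-3) = -6 + 24 = 18)
y(J, Q) = 0
(16*(-3))*sqrt(y(3, -2) + x) = (16*(-3))*sqrt(0 + 18) = -144*sqrt(2)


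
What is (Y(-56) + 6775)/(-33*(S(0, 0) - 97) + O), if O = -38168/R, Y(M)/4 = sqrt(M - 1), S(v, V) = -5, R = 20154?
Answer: 68271675/33900098 + 20154*I*sqrt(57)/16950049 ≈ 2.0139 + 0.0089769*I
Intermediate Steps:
Y(M) = 4*sqrt(-1 + M) (Y(M) = 4*sqrt(M - 1) = 4*sqrt(-1 + M))
O = -19084/10077 (O = -38168/20154 = -38168*1/20154 = -19084/10077 ≈ -1.8938)
(Y(-56) + 6775)/(-33*(S(0, 0) - 97) + O) = (4*sqrt(-1 - 56) + 6775)/(-33*(-5 - 97) - 19084/10077) = (4*sqrt(-57) + 6775)/(-33*(-102) - 19084/10077) = (4*(I*sqrt(57)) + 6775)/(3366 - 19084/10077) = (4*I*sqrt(57) + 6775)/(33900098/10077) = (6775 + 4*I*sqrt(57))*(10077/33900098) = 68271675/33900098 + 20154*I*sqrt(57)/16950049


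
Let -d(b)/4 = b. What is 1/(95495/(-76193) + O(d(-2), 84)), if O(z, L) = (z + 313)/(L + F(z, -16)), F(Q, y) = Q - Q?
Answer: 2133404/5478791 ≈ 0.38939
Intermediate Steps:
F(Q, y) = 0
d(b) = -4*b
O(z, L) = (313 + z)/L (O(z, L) = (z + 313)/(L + 0) = (313 + z)/L)
1/(95495/(-76193) + O(d(-2), 84)) = 1/(95495/(-76193) + (313 - 4*(-2))/84) = 1/(95495*(-1/76193) + (313 + 8)/84) = 1/(-95495/76193 + (1/84)*321) = 1/(-95495/76193 + 107/28) = 1/(5478791/2133404) = 2133404/5478791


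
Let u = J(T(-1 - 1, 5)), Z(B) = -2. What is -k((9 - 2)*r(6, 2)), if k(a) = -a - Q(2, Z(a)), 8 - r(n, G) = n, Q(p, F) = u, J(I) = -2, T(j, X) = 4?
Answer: 12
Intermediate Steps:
u = -2
Q(p, F) = -2
r(n, G) = 8 - n
k(a) = 2 - a (k(a) = -a - 1*(-2) = -a + 2 = 2 - a)
-k((9 - 2)*r(6, 2)) = -(2 - (9 - 2)*(8 - 1*6)) = -(2 - 7*(8 - 6)) = -(2 - 7*2) = -(2 - 1*14) = -(2 - 14) = -1*(-12) = 12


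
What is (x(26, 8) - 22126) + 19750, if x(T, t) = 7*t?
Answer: -2320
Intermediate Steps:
(x(26, 8) - 22126) + 19750 = (7*8 - 22126) + 19750 = (56 - 22126) + 19750 = -22070 + 19750 = -2320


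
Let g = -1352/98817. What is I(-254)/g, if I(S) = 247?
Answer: -1877523/104 ≈ -18053.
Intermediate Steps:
g = -1352/98817 (g = -1352*1/98817 = -1352/98817 ≈ -0.013682)
I(-254)/g = 247/(-1352/98817) = 247*(-98817/1352) = -1877523/104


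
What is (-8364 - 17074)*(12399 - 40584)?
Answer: 716970030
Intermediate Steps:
(-8364 - 17074)*(12399 - 40584) = -25438*(-28185) = 716970030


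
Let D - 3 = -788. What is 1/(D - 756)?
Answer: -1/1541 ≈ -0.00064893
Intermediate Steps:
D = -785 (D = 3 - 788 = -785)
1/(D - 756) = 1/(-785 - 756) = 1/(-1541) = -1/1541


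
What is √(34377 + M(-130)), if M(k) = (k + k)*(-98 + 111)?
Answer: √30997 ≈ 176.06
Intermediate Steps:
M(k) = 26*k (M(k) = (2*k)*13 = 26*k)
√(34377 + M(-130)) = √(34377 + 26*(-130)) = √(34377 - 3380) = √30997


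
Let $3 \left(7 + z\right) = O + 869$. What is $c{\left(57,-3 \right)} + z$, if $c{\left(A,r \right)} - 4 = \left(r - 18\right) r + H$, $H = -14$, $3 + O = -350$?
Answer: $218$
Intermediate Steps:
$O = -353$ ($O = -3 - 350 = -353$)
$c{\left(A,r \right)} = -10 + r \left(-18 + r\right)$ ($c{\left(A,r \right)} = 4 + \left(\left(r - 18\right) r - 14\right) = 4 + \left(\left(-18 + r\right) r - 14\right) = 4 + \left(r \left(-18 + r\right) - 14\right) = 4 + \left(-14 + r \left(-18 + r\right)\right) = -10 + r \left(-18 + r\right)$)
$z = 165$ ($z = -7 + \frac{-353 + 869}{3} = -7 + \frac{1}{3} \cdot 516 = -7 + 172 = 165$)
$c{\left(57,-3 \right)} + z = \left(-10 + \left(-3\right)^{2} - -54\right) + 165 = \left(-10 + 9 + 54\right) + 165 = 53 + 165 = 218$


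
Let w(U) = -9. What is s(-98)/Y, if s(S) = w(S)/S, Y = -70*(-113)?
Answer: 9/775180 ≈ 1.1610e-5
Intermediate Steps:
Y = 7910
s(S) = -9/S
s(-98)/Y = -9/(-98)/7910 = -9*(-1/98)*(1/7910) = (9/98)*(1/7910) = 9/775180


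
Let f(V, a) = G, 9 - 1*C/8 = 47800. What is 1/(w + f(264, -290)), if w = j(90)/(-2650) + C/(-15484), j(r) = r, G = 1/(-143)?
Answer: 146691545/3616072098 ≈ 0.040567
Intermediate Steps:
G = -1/143 ≈ -0.0069930
C = -382328 (C = 72 - 8*47800 = 72 - 382400 = -382328)
f(V, a) = -1/143
w = 25294391/1025815 (w = 90/(-2650) - 382328/(-15484) = 90*(-1/2650) - 382328*(-1/15484) = -9/265 + 95582/3871 = 25294391/1025815 ≈ 24.658)
1/(w + f(264, -290)) = 1/(25294391/1025815 - 1/143) = 1/(3616072098/146691545) = 146691545/3616072098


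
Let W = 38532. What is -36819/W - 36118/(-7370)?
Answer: 186723791/47330140 ≈ 3.9451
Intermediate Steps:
-36819/W - 36118/(-7370) = -36819/38532 - 36118/(-7370) = -36819*1/38532 - 36118*(-1/7370) = -12273/12844 + 18059/3685 = 186723791/47330140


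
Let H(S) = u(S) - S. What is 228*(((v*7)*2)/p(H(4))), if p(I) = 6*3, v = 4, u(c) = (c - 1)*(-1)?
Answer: 2128/3 ≈ 709.33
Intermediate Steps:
u(c) = 1 - c (u(c) = (-1 + c)*(-1) = 1 - c)
H(S) = 1 - 2*S (H(S) = (1 - S) - S = 1 - 2*S)
p(I) = 18
228*(((v*7)*2)/p(H(4))) = 228*(((4*7)*2)/18) = 228*((28*2)*(1/18)) = 228*(56*(1/18)) = 228*(28/9) = 2128/3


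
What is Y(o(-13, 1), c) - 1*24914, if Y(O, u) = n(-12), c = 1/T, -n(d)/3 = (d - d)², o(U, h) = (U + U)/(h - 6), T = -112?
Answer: -24914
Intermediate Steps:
o(U, h) = 2*U/(-6 + h) (o(U, h) = (2*U)/(-6 + h) = 2*U/(-6 + h))
n(d) = 0 (n(d) = -3*(d - d)² = -3*0² = -3*0 = 0)
c = -1/112 (c = 1/(-112) = -1/112 ≈ -0.0089286)
Y(O, u) = 0
Y(o(-13, 1), c) - 1*24914 = 0 - 1*24914 = 0 - 24914 = -24914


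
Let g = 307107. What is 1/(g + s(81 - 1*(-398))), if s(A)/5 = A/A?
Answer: 1/307112 ≈ 3.2561e-6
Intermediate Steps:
s(A) = 5 (s(A) = 5*(A/A) = 5*1 = 5)
1/(g + s(81 - 1*(-398))) = 1/(307107 + 5) = 1/307112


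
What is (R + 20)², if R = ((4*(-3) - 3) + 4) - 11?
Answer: 4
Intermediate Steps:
R = -22 (R = ((-12 - 3) + 4) - 11 = (-15 + 4) - 11 = -11 - 11 = -22)
(R + 20)² = (-22 + 20)² = (-2)² = 4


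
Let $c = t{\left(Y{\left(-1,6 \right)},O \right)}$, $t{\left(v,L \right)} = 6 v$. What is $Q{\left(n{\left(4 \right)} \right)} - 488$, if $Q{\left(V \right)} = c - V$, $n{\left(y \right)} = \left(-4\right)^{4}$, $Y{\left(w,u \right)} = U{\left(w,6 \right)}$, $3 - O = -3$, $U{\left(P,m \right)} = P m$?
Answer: $-780$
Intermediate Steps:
$O = 6$ ($O = 3 - -3 = 3 + 3 = 6$)
$Y{\left(w,u \right)} = 6 w$ ($Y{\left(w,u \right)} = w 6 = 6 w$)
$c = -36$ ($c = 6 \cdot 6 \left(-1\right) = 6 \left(-6\right) = -36$)
$n{\left(y \right)} = 256$
$Q{\left(V \right)} = -36 - V$
$Q{\left(n{\left(4 \right)} \right)} - 488 = \left(-36 - 256\right) - 488 = -292 - 488 = -780$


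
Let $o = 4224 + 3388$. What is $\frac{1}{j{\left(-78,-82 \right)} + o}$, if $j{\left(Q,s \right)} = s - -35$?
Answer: $\frac{1}{7565} \approx 0.00013219$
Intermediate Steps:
$o = 7612$
$j{\left(Q,s \right)} = 35 + s$ ($j{\left(Q,s \right)} = s + 35 = 35 + s$)
$\frac{1}{j{\left(-78,-82 \right)} + o} = \frac{1}{\left(35 - 82\right) + 7612} = \frac{1}{-47 + 7612} = \frac{1}{7565}$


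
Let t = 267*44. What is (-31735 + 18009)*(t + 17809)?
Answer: -405699382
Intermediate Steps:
t = 11748
(-31735 + 18009)*(t + 17809) = (-31735 + 18009)*(11748 + 17809) = -13726*29557 = -405699382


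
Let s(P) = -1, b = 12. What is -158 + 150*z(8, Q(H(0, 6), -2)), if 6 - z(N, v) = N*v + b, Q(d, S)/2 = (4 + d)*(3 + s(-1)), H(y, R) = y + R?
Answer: -49058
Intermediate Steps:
H(y, R) = R + y
Q(d, S) = 16 + 4*d (Q(d, S) = 2*((4 + d)*(3 - 1)) = 2*((4 + d)*2) = 2*(8 + 2*d) = 16 + 4*d)
z(N, v) = -6 - N*v (z(N, v) = 6 - (N*v + 12) = 6 - (12 + N*v) = 6 + (-12 - N*v) = -6 - N*v)
-158 + 150*z(8, Q(H(0, 6), -2)) = -158 + 150*(-6 - 1*8*(16 + 4*(6 + 0))) = -158 + 150*(-6 - 1*8*(16 + 4*6)) = -158 + 150*(-6 - 1*8*(16 + 24)) = -158 + 150*(-6 - 1*8*40) = -158 + 150*(-6 - 320) = -158 + 150*(-326) = -158 - 48900 = -49058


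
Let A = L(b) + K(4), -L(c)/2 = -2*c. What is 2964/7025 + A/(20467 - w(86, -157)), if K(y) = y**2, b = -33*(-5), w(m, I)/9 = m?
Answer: 63118952/138343325 ≈ 0.45625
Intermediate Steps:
w(m, I) = 9*m
b = 165
L(c) = 4*c (L(c) = -(-4)*c = 4*c)
A = 676 (A = 4*165 + 4**2 = 660 + 16 = 676)
2964/7025 + A/(20467 - w(86, -157)) = 2964/7025 + 676/(20467 - 9*86) = 2964*(1/7025) + 676/(20467 - 1*774) = 2964/7025 + 676/(20467 - 774) = 2964/7025 + 676/19693 = 63118952/138343325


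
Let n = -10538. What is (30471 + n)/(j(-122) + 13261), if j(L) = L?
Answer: 19933/13139 ≈ 1.5171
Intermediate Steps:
(30471 + n)/(j(-122) + 13261) = (30471 - 10538)/(-122 + 13261) = 19933/13139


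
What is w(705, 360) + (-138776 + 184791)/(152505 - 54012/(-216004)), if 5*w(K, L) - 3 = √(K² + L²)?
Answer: 37130588099/41177180040 + 3*√2785 ≈ 159.22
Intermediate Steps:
w(K, L) = ⅗ + √(K² + L²)/5
w(705, 360) + (-138776 + 184791)/(152505 - 54012/(-216004)) = (⅗ + √(705² + 360²)/5) + (-138776 + 184791)/(152505 - 54012/(-216004)) = (⅗ + √(497025 + 129600)/5) + 46015/(152505 - 54012*(-1/216004)) = (⅗ + √626625/5) + 46015/(152505 + 13503/54001) = (⅗ + (15*√2785)/5) + 46015/(8235436008/54001) = (⅗ + 3*√2785) + 46015*(54001/8235436008) = (⅗ + 3*√2785) + 2484856015/8235436008 = 37130588099/41177180040 + 3*√2785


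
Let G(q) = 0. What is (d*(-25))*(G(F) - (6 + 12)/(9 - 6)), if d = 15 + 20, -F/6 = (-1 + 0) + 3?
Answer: 5250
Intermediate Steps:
F = -12 (F = -6*((-1 + 0) + 3) = -6*(-1 + 3) = -6*2 = -12)
d = 35
(d*(-25))*(G(F) - (6 + 12)/(9 - 6)) = (35*(-25))*(0 - (6 + 12)/(9 - 6)) = -875*(0 - 18/3) = -875*(0 - 1*6) = -875*(0 - 6) = -875*(-6) = 5250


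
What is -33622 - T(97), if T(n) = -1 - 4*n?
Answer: -33233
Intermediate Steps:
-33622 - T(97) = -33622 - (-1 - 4*97) = -33622 - (-1 - 388) = -33622 - 1*(-389) = -33622 + 389 = -33233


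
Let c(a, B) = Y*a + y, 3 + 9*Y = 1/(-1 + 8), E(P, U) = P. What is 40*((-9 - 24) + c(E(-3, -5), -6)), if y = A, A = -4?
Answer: -30280/21 ≈ -1441.9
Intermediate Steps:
Y = -20/63 (Y = -1/3 + 1/(9*(-1 + 8)) = -1/3 + (1/9)/7 = -1/3 + (1/9)*(1/7) = -1/3 + 1/63 = -20/63 ≈ -0.31746)
y = -4
c(a, B) = -4 - 20*a/63 (c(a, B) = -20*a/63 - 4 = -4 - 20*a/63)
40*((-9 - 24) + c(E(-3, -5), -6)) = 40*((-9 - 24) + (-4 - 20/63*(-3))) = 40*(-33 + (-4 + 20/21)) = 40*(-33 - 64/21) = 40*(-757/21) = -30280/21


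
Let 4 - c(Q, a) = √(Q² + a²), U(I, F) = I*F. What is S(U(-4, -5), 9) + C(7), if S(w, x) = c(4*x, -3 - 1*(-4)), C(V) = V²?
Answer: 53 - √1297 ≈ 16.986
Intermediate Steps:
U(I, F) = F*I
c(Q, a) = 4 - √(Q² + a²)
S(w, x) = 4 - √(1 + 16*x²) (S(w, x) = 4 - √((4*x)² + (-3 - 1*(-4))²) = 4 - √(16*x² + (-3 + 4)²) = 4 - √(16*x² + 1²) = 4 - √(16*x² + 1) = 4 - √(1 + 16*x²))
S(U(-4, -5), 9) + C(7) = (4 - √(1 + 16*9²)) + 7² = (4 - √(1 + 16*81)) + 49 = (4 - √(1 + 1296)) + 49 = (4 - √1297) + 49 = 53 - √1297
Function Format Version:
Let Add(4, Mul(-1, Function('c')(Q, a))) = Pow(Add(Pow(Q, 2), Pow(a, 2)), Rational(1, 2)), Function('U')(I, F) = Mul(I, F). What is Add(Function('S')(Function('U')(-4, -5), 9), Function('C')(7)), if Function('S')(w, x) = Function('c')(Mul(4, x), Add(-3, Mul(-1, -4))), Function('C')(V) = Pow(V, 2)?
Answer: Add(53, Mul(-1, Pow(1297, Rational(1, 2)))) ≈ 16.986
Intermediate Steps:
Function('U')(I, F) = Mul(F, I)
Function('c')(Q, a) = Add(4, Mul(-1, Pow(Add(Pow(Q, 2), Pow(a, 2)), Rational(1, 2))))
Function('S')(w, x) = Add(4, Mul(-1, Pow(Add(1, Mul(16, Pow(x, 2))), Rational(1, 2)))) (Function('S')(w, x) = Add(4, Mul(-1, Pow(Add(Pow(Mul(4, x), 2), Pow(Add(-3, Mul(-1, -4)), 2)), Rational(1, 2)))) = Add(4, Mul(-1, Pow(Add(Mul(16, Pow(x, 2)), Pow(Add(-3, 4), 2)), Rational(1, 2)))) = Add(4, Mul(-1, Pow(Add(Mul(16, Pow(x, 2)), Pow(1, 2)), Rational(1, 2)))) = Add(4, Mul(-1, Pow(Add(Mul(16, Pow(x, 2)), 1), Rational(1, 2)))) = Add(4, Mul(-1, Pow(Add(1, Mul(16, Pow(x, 2))), Rational(1, 2)))))
Add(Function('S')(Function('U')(-4, -5), 9), Function('C')(7)) = Add(Add(4, Mul(-1, Pow(Add(1, Mul(16, Pow(9, 2))), Rational(1, 2)))), Pow(7, 2)) = Add(Add(4, Mul(-1, Pow(Add(1, Mul(16, 81)), Rational(1, 2)))), 49) = Add(Add(4, Mul(-1, Pow(Add(1, 1296), Rational(1, 2)))), 49) = Add(Add(4, Mul(-1, Pow(1297, Rational(1, 2)))), 49) = Add(53, Mul(-1, Pow(1297, Rational(1, 2))))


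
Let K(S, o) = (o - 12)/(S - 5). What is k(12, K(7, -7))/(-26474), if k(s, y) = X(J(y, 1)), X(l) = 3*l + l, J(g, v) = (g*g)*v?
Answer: -361/26474 ≈ -0.013636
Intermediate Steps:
J(g, v) = v*g² (J(g, v) = g²*v = v*g²)
K(S, o) = (-12 + o)/(-5 + S)
X(l) = 4*l
k(s, y) = 4*y² (k(s, y) = 4*(1*y²) = 4*y²)
k(12, K(7, -7))/(-26474) = (4*((-12 - 7)/(-5 + 7))²)/(-26474) = (4*(-19/2)²)*(-1/26474) = (4*(361/4))*(-1/26474) = 361*(-1/26474) = -361/26474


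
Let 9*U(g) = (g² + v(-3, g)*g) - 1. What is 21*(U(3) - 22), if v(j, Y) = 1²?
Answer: -1309/3 ≈ -436.33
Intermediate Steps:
v(j, Y) = 1
U(g) = -⅑ + g/9 + g²/9 (U(g) = ((g² + 1*g) - 1)/9 = ((g² + g) - 1)/9 = ((g + g²) - 1)/9 = (-1 + g + g²)/9 = -⅑ + g/9 + g²/9)
21*(U(3) - 22) = 21*((-⅑ + (⅑)*3 + (⅑)*3²) - 22) = 21*((-⅑ + ⅓ + (⅑)*9) - 22) = 21*((-⅑ + ⅓ + 1) - 22) = 21*(11/9 - 22) = 21*(-187/9) = -1309/3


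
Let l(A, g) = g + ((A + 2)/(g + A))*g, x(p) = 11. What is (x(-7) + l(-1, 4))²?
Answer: 2401/9 ≈ 266.78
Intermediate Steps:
l(A, g) = g + g*(2 + A)/(A + g) (l(A, g) = g + ((2 + A)/(A + g))*g = g + g*(2 + A)/(A + g))
(x(-7) + l(-1, 4))² = (11 + 4*(2 + 4 + 2*(-1))/(-1 + 4))² = (11 + 4*(2 + 4 - 2)/3)² = (11 + 4*(⅓)*4)² = (11 + 16/3)² = (49/3)² = 2401/9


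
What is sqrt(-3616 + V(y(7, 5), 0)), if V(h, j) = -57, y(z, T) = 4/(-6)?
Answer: I*sqrt(3673) ≈ 60.605*I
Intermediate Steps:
y(z, T) = -2/3 (y(z, T) = 4*(-1/6) = -2/3)
sqrt(-3616 + V(y(7, 5), 0)) = sqrt(-3616 - 57) = sqrt(-3673) = I*sqrt(3673)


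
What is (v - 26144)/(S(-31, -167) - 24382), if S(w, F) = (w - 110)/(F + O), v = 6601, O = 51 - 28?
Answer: 938064/1170289 ≈ 0.80157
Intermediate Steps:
O = 23
S(w, F) = (-110 + w)/(23 + F) (S(w, F) = (w - 110)/(F + 23) = (-110 + w)/(23 + F))
(v - 26144)/(S(-31, -167) - 24382) = (6601 - 26144)/((-110 - 31)/(23 - 167) - 24382) = -19543/(-141/(-144) - 24382) = -19543/(-1/144*(-141) - 24382) = -19543/(47/48 - 24382) = -19543/(-1170289/48) = -19543*(-48/1170289) = 938064/1170289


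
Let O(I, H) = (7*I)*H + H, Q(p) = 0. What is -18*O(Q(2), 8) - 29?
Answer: -173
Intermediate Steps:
O(I, H) = H + 7*H*I (O(I, H) = 7*H*I + H = H + 7*H*I)
-18*O(Q(2), 8) - 29 = -144*(1 + 7*0) - 29 = -144*(1 + 0) - 29 = -144 - 29 = -173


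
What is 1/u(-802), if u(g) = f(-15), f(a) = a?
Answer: -1/15 ≈ -0.066667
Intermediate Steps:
u(g) = -15
1/u(-802) = 1/(-15) = -1/15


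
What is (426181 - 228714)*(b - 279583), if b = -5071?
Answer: -56209771418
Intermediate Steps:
(426181 - 228714)*(b - 279583) = (426181 - 228714)*(-5071 - 279583) = 197467*(-284654) = -56209771418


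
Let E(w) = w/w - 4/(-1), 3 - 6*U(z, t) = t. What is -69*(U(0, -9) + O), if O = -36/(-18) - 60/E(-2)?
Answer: 552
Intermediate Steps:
U(z, t) = ½ - t/6
E(w) = 5 (E(w) = 1 - 4*(-1) = 1 + 4 = 5)
O = -10 (O = -36/(-18) - 60/5 = -36*(-1/18) - 60*⅕ = 2 - 12 = -10)
-69*(U(0, -9) + O) = -69*((½ - ⅙*(-9)) - 10) = -69*((½ + 3/2) - 10) = -69*(2 - 10) = -69*(-8) = 552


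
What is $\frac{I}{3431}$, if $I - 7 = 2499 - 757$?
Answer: $\frac{1749}{3431} \approx 0.50976$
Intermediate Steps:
$I = 1749$ ($I = 7 + \left(2499 - 757\right) = 7 + 1742 = 1749$)
$\frac{I}{3431} = \frac{1749}{3431}$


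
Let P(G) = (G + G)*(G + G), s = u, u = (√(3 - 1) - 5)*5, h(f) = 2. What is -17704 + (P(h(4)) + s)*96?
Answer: -18568 + 480*√2 ≈ -17889.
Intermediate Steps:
u = -25 + 5*√2 (u = (√2 - 5)*5 = (-5 + √2)*5 = -25 + 5*√2 ≈ -17.929)
s = -25 + 5*√2 ≈ -17.929
P(G) = 4*G² (P(G) = (2*G)*(2*G) = 4*G²)
-17704 + (P(h(4)) + s)*96 = -17704 + (4*2² + (-25 + 5*√2))*96 = -17704 + (4*4 + (-25 + 5*√2))*96 = -17704 + (16 + (-25 + 5*√2))*96 = -17704 + (-9 + 5*√2)*96 = -17704 + (-864 + 480*√2) = -18568 + 480*√2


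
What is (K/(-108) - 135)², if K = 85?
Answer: 215062225/11664 ≈ 18438.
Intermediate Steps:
(K/(-108) - 135)² = (85/(-108) - 135)² = (85*(-1/108) - 135)² = (-85/108 - 135)² = (-14665/108)² = 215062225/11664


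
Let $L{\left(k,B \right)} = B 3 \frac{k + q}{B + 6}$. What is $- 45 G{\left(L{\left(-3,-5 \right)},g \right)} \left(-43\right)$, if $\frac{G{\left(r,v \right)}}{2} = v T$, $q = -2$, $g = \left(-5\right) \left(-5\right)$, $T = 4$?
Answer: $387000$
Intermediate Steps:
$g = 25$
$L{\left(k,B \right)} = \frac{3 B \left(-2 + k\right)}{6 + B}$ ($L{\left(k,B \right)} = B 3 \frac{k - 2}{B + 6} = 3 B \frac{-2 + k}{6 + B} = \frac{3 B \left(-2 + k\right)}{6 + B}$)
$G{\left(r,v \right)} = 8 v$ ($G{\left(r,v \right)} = 2 v 4 = 2 \cdot 4 v = 8 v$)
$- 45 G{\left(L{\left(-3,-5 \right)},g \right)} \left(-43\right) = - 45 \cdot 8 \cdot 25 \left(-43\right) = \left(-45\right) 200 \left(-43\right) = \left(-9000\right) \left(-43\right) = 387000$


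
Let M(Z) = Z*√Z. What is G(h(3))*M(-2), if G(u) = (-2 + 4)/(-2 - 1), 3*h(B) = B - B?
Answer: 4*I*√2/3 ≈ 1.8856*I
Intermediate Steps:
h(B) = 0 (h(B) = (B - B)/3 = (⅓)*0 = 0)
G(u) = -⅔ (G(u) = 2/(-3) = 2*(-⅓) = -⅔)
M(Z) = Z^(3/2)
G(h(3))*M(-2) = -(-4)*I*√2/3 = 4*I*√2/3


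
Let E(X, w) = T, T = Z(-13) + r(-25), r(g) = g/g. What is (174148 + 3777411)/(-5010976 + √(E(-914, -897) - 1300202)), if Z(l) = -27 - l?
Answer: -19801167311584/25109881772791 - 27660913*I*√26535/25109881772791 ≈ -0.78858 - 0.00017944*I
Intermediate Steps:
r(g) = 1
T = -13 (T = (-27 - 1*(-13)) + 1 = (-27 + 13) + 1 = -14 + 1 = -13)
E(X, w) = -13
(174148 + 3777411)/(-5010976 + √(E(-914, -897) - 1300202)) = (174148 + 3777411)/(-5010976 + √(-13 - 1300202)) = 3951559/(-5010976 + √(-1300215)) = 3951559/(-5010976 + 7*I*√26535)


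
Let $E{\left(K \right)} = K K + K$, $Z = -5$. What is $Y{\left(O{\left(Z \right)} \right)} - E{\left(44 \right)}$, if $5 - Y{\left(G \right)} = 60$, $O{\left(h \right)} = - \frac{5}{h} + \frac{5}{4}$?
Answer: $-2035$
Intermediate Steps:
$O{\left(h \right)} = \frac{5}{4} - \frac{5}{h}$ ($O{\left(h \right)} = - \frac{5}{h} + 5 \cdot \frac{1}{4} = - \frac{5}{h} + \frac{5}{4} = \frac{5}{4} - \frac{5}{h}$)
$Y{\left(G \right)} = -55$ ($Y{\left(G \right)} = 5 - 60 = -55$)
$E{\left(K \right)} = K + K^{2}$ ($E{\left(K \right)} = K^{2} + K = K + K^{2}$)
$Y{\left(O{\left(Z \right)} \right)} - E{\left(44 \right)} = -55 - 44 \left(1 + 44\right) = -55 - 44 \cdot 45 = -55 - 1980 = -2035$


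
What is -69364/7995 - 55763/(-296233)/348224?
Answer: -7155273507652703/824727744335040 ≈ -8.6759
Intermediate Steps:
-69364/7995 - 55763/(-296233)/348224 = -69364*1/7995 - 55763*(-1/296233)*(1/348224) = -69364/7995 + (55763/296233)*(1/348224) = -69364/7995 + 55763/103155440192 = -7155273507652703/824727744335040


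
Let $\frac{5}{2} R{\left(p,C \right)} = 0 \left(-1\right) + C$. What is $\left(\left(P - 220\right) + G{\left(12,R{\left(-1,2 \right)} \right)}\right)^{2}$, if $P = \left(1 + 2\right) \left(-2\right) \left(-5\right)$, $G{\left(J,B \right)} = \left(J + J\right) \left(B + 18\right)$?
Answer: $\frac{1705636}{25} \approx 68226.0$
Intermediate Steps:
$R{\left(p,C \right)} = \frac{2 C}{5}$ ($R{\left(p,C \right)} = \frac{2 \left(0 \left(-1\right) + C\right)}{5} = \frac{2 \left(0 + C\right)}{5} = \frac{2 C}{5}$)
$G{\left(J,B \right)} = 2 J \left(18 + B\right)$
$P = 30$ ($P = 3 \left(-2\right) \left(-5\right) = \left(-6\right) \left(-5\right) = 30$)
$\left(\left(P - 220\right) + G{\left(12,R{\left(-1,2 \right)} \right)}\right)^{2} = \left(\left(30 - 220\right) + 2 \cdot 12 \left(18 + \frac{2}{5} \cdot 2\right)\right)^{2} = \left(\left(30 - 220\right) + 2 \cdot 12 \left(18 + \frac{4}{5}\right)\right)^{2} = \left(-190 + 2 \cdot 12 \cdot \frac{94}{5}\right)^{2} = \left(-190 + \frac{2256}{5}\right)^{2} = \left(\frac{1306}{5}\right)^{2} = \frac{1705636}{25}$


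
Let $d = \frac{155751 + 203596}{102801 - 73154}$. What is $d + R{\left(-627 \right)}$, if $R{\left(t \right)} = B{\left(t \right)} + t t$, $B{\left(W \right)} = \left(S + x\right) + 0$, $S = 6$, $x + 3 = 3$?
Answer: $\frac{11655632692}{29647} \approx 3.9315 \cdot 10^{5}$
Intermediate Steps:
$x = 0$ ($x = -3 + 3 = 0$)
$B{\left(W \right)} = 6$ ($B{\left(W \right)} = \left(6 + 0\right) + 0 = 6 + 0 = 6$)
$d = \frac{359347}{29647} \approx 12.121$
$R{\left(t \right)} = 6 + t^{2}$ ($R{\left(t \right)} = 6 + t t = 6 + t^{2}$)
$d + R{\left(-627 \right)} = \frac{359347}{29647} + \left(6 + \left(-627\right)^{2}\right) = \frac{359347}{29647} + \left(6 + 393129\right) = \frac{359347}{29647} + 393135 = \frac{11655632692}{29647}$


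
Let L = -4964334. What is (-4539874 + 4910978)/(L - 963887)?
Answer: -371104/5928221 ≈ -0.062600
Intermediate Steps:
(-4539874 + 4910978)/(L - 963887) = (-4539874 + 4910978)/(-4964334 - 963887) = 371104/(-5928221) = 371104*(-1/5928221) = -371104/5928221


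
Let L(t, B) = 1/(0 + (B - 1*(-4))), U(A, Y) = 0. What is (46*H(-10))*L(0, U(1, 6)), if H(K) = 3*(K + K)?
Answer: -690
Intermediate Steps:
L(t, B) = 1/(4 + B) (L(t, B) = 1/(0 + (B + 4)) = 1/(0 + (4 + B)) = 1/(4 + B))
H(K) = 6*K (H(K) = 3*(2*K) = 6*K)
(46*H(-10))*L(0, U(1, 6)) = (46*(6*(-10)))/(4 + 0) = (46*(-60))/4 = -2760*1/4 = -690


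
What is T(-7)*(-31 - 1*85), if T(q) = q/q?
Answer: -116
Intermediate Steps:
T(q) = 1
T(-7)*(-31 - 1*85) = 1*(-31 - 1*85) = 1*(-31 - 85) = 1*(-116) = -116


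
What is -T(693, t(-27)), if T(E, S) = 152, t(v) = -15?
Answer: -152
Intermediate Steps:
-T(693, t(-27)) = -1*152 = -152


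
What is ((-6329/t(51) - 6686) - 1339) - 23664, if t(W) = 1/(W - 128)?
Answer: 455644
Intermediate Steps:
t(W) = 1/(-128 + W)
((-6329/t(51) - 6686) - 1339) - 23664 = ((-6329/(1/(-128 + 51)) - 6686) - 1339) - 23664 = ((-6329/(1/(-77)) - 6686) - 1339) - 23664 = ((-6329/(-1/77) - 6686) - 1339) - 23664 = ((-6329*(-77) - 6686) - 1339) - 23664 = ((487333 - 6686) - 1339) - 23664 = (480647 - 1339) - 23664 = 479308 - 23664 = 455644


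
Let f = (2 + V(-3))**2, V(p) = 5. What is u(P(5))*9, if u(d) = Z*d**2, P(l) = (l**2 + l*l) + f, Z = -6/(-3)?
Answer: 176418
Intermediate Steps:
Z = 2 (Z = -6*(-1/3) = 2)
f = 49 (f = (2 + 5)**2 = 7**2 = 49)
P(l) = 49 + 2*l**2 (P(l) = (l**2 + l*l) + 49 = (l**2 + l**2) + 49 = 2*l**2 + 49 = 49 + 2*l**2)
u(d) = 2*d**2
u(P(5))*9 = (2*(49 + 2*5**2)**2)*9 = (2*(49 + 2*25)**2)*9 = (2*(49 + 50)**2)*9 = (2*99**2)*9 = (2*9801)*9 = 19602*9 = 176418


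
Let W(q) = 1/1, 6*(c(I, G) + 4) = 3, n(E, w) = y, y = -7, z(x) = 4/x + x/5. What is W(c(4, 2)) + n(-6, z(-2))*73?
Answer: -510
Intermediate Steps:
z(x) = 4/x + x/5 (z(x) = 4/x + x*(1/5) = 4/x + x/5)
n(E, w) = -7
c(I, G) = -7/2 (c(I, G) = -4 + (1/6)*3 = -4 + 1/2 = -7/2)
W(q) = 1
W(c(4, 2)) + n(-6, z(-2))*73 = 1 - 7*73 = 1 - 511 = -510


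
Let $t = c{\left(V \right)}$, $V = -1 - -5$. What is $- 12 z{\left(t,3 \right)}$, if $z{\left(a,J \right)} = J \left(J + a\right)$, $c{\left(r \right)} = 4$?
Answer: $-252$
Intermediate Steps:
$V = 4$ ($V = -1 + 5 = 4$)
$t = 4$
$- 12 z{\left(t,3 \right)} = - 12 \cdot 3 \left(3 + 4\right) = - 12 \cdot 3 \cdot 7 = \left(-12\right) 21 = -252$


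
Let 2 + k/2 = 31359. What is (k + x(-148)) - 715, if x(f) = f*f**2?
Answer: -3179793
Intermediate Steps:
k = 62714 (k = -4 + 2*31359 = -4 + 62718 = 62714)
x(f) = f**3
(k + x(-148)) - 715 = (62714 + (-148)**3) - 715 = (62714 - 3241792) - 715 = -3179078 - 715 = -3179793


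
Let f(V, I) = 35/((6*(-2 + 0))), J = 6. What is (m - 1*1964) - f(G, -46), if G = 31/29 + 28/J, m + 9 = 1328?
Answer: -7705/12 ≈ -642.08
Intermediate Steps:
m = 1319 (m = -9 + 1328 = 1319)
G = 499/87 (G = 31/29 + 28/6 = 31*(1/29) + 28*(1/6) = 31/29 + 14/3 = 499/87 ≈ 5.7356)
f(V, I) = -35/12 (f(V, I) = 35/((6*(-2))) = 35/(-12) = 35*(-1/12) = -35/12)
(m - 1*1964) - f(G, -46) = (1319 - 1*1964) - 1*(-35/12) = (1319 - 1964) + 35/12 = -645 + 35/12 = -7705/12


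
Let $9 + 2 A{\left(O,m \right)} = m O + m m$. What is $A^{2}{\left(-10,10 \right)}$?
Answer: $\frac{81}{4} \approx 20.25$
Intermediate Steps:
$A{\left(O,m \right)} = - \frac{9}{2} + \frac{m^{2}}{2} + \frac{O m}{2}$ ($A{\left(O,m \right)} = - \frac{9}{2} + \frac{m O + m m}{2} = - \frac{9}{2} + \frac{O m + m^{2}}{2} = - \frac{9}{2} + \frac{m^{2} + O m}{2} = - \frac{9}{2} + \left(\frac{m^{2}}{2} + \frac{O m}{2}\right) = - \frac{9}{2} + \frac{m^{2}}{2} + \frac{O m}{2}$)
$A^{2}{\left(-10,10 \right)} = \left(- \frac{9}{2} + \frac{10^{2}}{2} + \frac{1}{2} \left(-10\right) 10\right)^{2} = \left(- \frac{9}{2} + \frac{1}{2} \cdot 100 - 50\right)^{2} = \left(- \frac{9}{2} + 50 - 50\right)^{2} = \left(- \frac{9}{2}\right)^{2} = \frac{81}{4}$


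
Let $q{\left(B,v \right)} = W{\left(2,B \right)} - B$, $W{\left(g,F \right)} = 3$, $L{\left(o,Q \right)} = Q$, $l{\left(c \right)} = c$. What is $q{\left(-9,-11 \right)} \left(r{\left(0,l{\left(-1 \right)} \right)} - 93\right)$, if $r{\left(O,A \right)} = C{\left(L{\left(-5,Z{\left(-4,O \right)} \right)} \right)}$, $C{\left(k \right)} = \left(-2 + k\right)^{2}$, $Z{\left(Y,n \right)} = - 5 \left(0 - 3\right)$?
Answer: $912$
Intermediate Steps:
$Z{\left(Y,n \right)} = 15$ ($Z{\left(Y,n \right)} = \left(-5\right) \left(-3\right) = 15$)
$r{\left(O,A \right)} = 169$ ($r{\left(O,A \right)} = \left(-2 + 15\right)^{2} = 13^{2} = 169$)
$q{\left(B,v \right)} = 3 - B$
$q{\left(-9,-11 \right)} \left(r{\left(0,l{\left(-1 \right)} \right)} - 93\right) = \left(3 - -9\right) \left(169 - 93\right) = \left(3 + 9\right) 76 = 12 \cdot 76 = 912$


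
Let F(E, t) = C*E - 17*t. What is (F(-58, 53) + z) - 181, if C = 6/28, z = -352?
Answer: -10125/7 ≈ -1446.4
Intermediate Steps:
C = 3/14 (C = 6*(1/28) = 3/14 ≈ 0.21429)
F(E, t) = -17*t + 3*E/14 (F(E, t) = 3*E/14 - 17*t = -17*t + 3*E/14)
(F(-58, 53) + z) - 181 = ((-17*53 + (3/14)*(-58)) - 352) - 181 = ((-901 - 87/7) - 352) - 181 = (-6394/7 - 352) - 181 = -8858/7 - 181 = -10125/7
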